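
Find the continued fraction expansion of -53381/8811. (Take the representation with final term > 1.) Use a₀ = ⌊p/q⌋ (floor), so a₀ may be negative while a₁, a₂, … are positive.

-53381 = -7×8811 + 8296
8811 = 1×8296 + 515
8296 = 16×515 + 56
515 = 9×56 + 11
56 = 5×11 + 1
11 = 11×1 + 0  (stop)
So -53381/8811 = [-7; 1, 16, 9, 5, 11].

[-7; 1, 16, 9, 5, 11]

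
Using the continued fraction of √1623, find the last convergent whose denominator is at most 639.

15188/377

√1623 = [40; 3, 2, 26, 2, 3, 80, …] (period length 6).
Convergents:
  p_0/q_0 = 40/1
  p_1/q_1 = 121/3
  p_2/q_2 = 282/7
  p_3/q_3 = 7453/185
  p_4/q_4 = 15188/377
  p_5/q_5 = 53017/1316
q_4 = 377 ≤ 639 < 1316 = q_5, so the answer is 15188/377.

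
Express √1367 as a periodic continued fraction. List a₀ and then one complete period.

[36; 1, 35, 1, 72]

a₀ = ⌊√1367⌋ = 36.
With m₀=0, d₀=1 and mₖ₊₁ = dₖaₖ − mₖ, dₖ₊₁ = (n − mₖ₊₁²)/dₖ, aₖ₊₁ = ⌊(a₀+mₖ₊₁)/dₖ₊₁⌋:
  k=1: m=36, d=71, a=1
  k=2: m=35, d=2, a=35
  k=3: m=35, d=71, a=1
  k=4: m=36, d=1, a=72
d=1 and a=2a₀=72 at k=4, so the next step gives (m, d) = (36, 71) again — its k=1 value — and the period has length 4.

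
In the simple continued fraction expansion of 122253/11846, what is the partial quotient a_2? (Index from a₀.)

8

122253 = 10·11846 + 3793   →  a_0 = 10
11846 = 3·3793 + 467   →  a_1 = 3
3793 = 8·467 + 57   →  a_2 = 8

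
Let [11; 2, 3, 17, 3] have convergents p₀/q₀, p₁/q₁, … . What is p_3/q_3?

Using pₖ = aₖpₖ₋₁ + pₖ₋₂, qₖ = aₖqₖ₋₁ + qₖ₋₂ (with p₋₁=1, p₋₂=0, q₋₁=0, q₋₂=1):
  k=0: a=11, p=11, q=1
  k=1: a=2, p=23, q=2
  k=2: a=3, p=80, q=7
  k=3: a=17, p=1383, q=121

1383/121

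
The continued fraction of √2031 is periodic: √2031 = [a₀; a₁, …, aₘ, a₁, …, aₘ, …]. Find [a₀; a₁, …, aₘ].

[45; 15, 90]

a₀ = ⌊√2031⌋ = 45.
With m₀=0, d₀=1 and mₖ₊₁ = dₖaₖ − mₖ, dₖ₊₁ = (n − mₖ₊₁²)/dₖ, aₖ₊₁ = ⌊(a₀+mₖ₊₁)/dₖ₊₁⌋:
  k=1: m=45, d=6, a=15
  k=2: m=45, d=1, a=90
d=1 and a=2a₀=90 at k=2, so the next step gives (m, d) = (45, 6) again — its k=1 value — and the period has length 2.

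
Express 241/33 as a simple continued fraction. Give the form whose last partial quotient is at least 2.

241 = 7*33 + 10
33 = 3*10 + 3
10 = 3*3 + 1
3 = 3*1 + 0  (stop)
So 241/33 = [7; 3, 3, 3].

[7; 3, 3, 3]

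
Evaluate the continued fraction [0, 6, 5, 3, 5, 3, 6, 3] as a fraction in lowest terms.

5404/33441

Using pₖ = aₖpₖ₋₁ + pₖ₋₂ and qₖ = aₖqₖ₋₁ + qₖ₋₂:
  k=0: a=0, p=0, q=1
  k=1: a=6, p=1, q=6
  k=2: a=5, p=5, q=31
  k=3: a=3, p=16, q=99
  k=4: a=5, p=85, q=526
  k=5: a=3, p=271, q=1677
  k=6: a=6, p=1711, q=10588
  k=7: a=3, p=5404, q=33441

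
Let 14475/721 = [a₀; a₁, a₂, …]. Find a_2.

9

14475 = 20·721 + 55   →  a_0 = 20
721 = 13·55 + 6   →  a_1 = 13
55 = 9·6 + 1   →  a_2 = 9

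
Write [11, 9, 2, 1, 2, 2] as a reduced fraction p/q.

Using pₖ = aₖpₖ₋₁ + pₖ₋₂ and qₖ = aₖqₖ₋₁ + qₖ₋₂:
  k=0: a=11, p=11, q=1
  k=1: a=9, p=100, q=9
  k=2: a=2, p=211, q=19
  k=3: a=1, p=311, q=28
  k=4: a=2, p=833, q=75
  k=5: a=2, p=1977, q=178

1977/178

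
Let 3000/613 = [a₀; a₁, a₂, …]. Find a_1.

3000 = 4·613 + 548   →  a_0 = 4
613 = 1·548 + 65   →  a_1 = 1

1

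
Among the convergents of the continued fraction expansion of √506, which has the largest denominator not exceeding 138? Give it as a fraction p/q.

2002/89

√506 = [22; 2, 44, …] (period length 2).
Convergents:
  p_0/q_0 = 22/1
  p_1/q_1 = 45/2
  p_2/q_2 = 2002/89
  p_3/q_3 = 4049/180
q_2 = 89 ≤ 138 < 180 = q_3, so the answer is 2002/89.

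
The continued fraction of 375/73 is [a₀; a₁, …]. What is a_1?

7

375 = 5·73 + 10   →  a_0 = 5
73 = 7·10 + 3   →  a_1 = 7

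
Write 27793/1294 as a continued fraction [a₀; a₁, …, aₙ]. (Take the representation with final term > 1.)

27793 = 21×1294 + 619
1294 = 2×619 + 56
619 = 11×56 + 3
56 = 18×3 + 2
3 = 1×2 + 1
2 = 2×1 + 0  (stop)
So 27793/1294 = [21; 2, 11, 18, 1, 2].

[21; 2, 11, 18, 1, 2]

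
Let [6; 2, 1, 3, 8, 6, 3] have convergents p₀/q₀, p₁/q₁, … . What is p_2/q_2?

19/3

Using pₖ = aₖpₖ₋₁ + pₖ₋₂, qₖ = aₖqₖ₋₁ + qₖ₋₂ (with p₋₁=1, p₋₂=0, q₋₁=0, q₋₂=1):
  k=0: a=6, p=6, q=1
  k=1: a=2, p=13, q=2
  k=2: a=1, p=19, q=3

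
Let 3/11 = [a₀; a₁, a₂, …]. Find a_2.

1

3 = 0·11 + 3   →  a_0 = 0
11 = 3·3 + 2   →  a_1 = 3
3 = 1·2 + 1   →  a_2 = 1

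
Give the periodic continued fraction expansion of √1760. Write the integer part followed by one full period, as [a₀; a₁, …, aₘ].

a₀ = ⌊√1760⌋ = 41.
With m₀=0, d₀=1 and mₖ₊₁ = dₖaₖ − mₖ, dₖ₊₁ = (n − mₖ₊₁²)/dₖ, aₖ₊₁ = ⌊(a₀+mₖ₊₁)/dₖ₊₁⌋:
  k=1: m=41, d=79, a=1
  k=2: m=38, d=4, a=19
  k=3: m=38, d=79, a=1
  k=4: m=41, d=1, a=82
d=1 and a=2a₀=82 at k=4, so the next step gives (m, d) = (41, 79) again — its k=1 value — and the period has length 4.

[41; 1, 19, 1, 82]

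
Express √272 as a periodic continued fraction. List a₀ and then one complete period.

a₀ = ⌊√272⌋ = 16.
With m₀=0, d₀=1 and mₖ₊₁ = dₖaₖ − mₖ, dₖ₊₁ = (n − mₖ₊₁²)/dₖ, aₖ₊₁ = ⌊(a₀+mₖ₊₁)/dₖ₊₁⌋:
  k=1: m=16, d=16, a=2
  k=2: m=16, d=1, a=32
d=1 and a=2a₀=32 at k=2, so the next step gives (m, d) = (16, 16) again — its k=1 value — and the period has length 2.

[16; 2, 32]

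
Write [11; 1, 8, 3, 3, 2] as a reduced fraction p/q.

2545/214

Using pₖ = aₖpₖ₋₁ + pₖ₋₂ and qₖ = aₖqₖ₋₁ + qₖ₋₂:
  k=0: a=11, p=11, q=1
  k=1: a=1, p=12, q=1
  k=2: a=8, p=107, q=9
  k=3: a=3, p=333, q=28
  k=4: a=3, p=1106, q=93
  k=5: a=2, p=2545, q=214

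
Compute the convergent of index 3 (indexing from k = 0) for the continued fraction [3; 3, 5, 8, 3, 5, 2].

Using pₖ = aₖpₖ₋₁ + pₖ₋₂, qₖ = aₖqₖ₋₁ + qₖ₋₂ (with p₋₁=1, p₋₂=0, q₋₁=0, q₋₂=1):
  k=0: a=3, p=3, q=1
  k=1: a=3, p=10, q=3
  k=2: a=5, p=53, q=16
  k=3: a=8, p=434, q=131

434/131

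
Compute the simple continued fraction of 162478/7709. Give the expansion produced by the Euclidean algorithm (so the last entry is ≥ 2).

162478 = 21×7709 + 589
7709 = 13×589 + 52
589 = 11×52 + 17
52 = 3×17 + 1
17 = 17×1 + 0  (stop)
So 162478/7709 = [21; 13, 11, 3, 17].

[21; 13, 11, 3, 17]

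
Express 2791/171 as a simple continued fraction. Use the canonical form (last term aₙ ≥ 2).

[16; 3, 9, 6]

2791 = 16*171 + 55
171 = 3*55 + 6
55 = 9*6 + 1
6 = 6*1 + 0  (stop)
So 2791/171 = [16; 3, 9, 6].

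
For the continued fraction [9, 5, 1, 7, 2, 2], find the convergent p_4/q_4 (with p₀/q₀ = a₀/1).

Using pₖ = aₖpₖ₋₁ + pₖ₋₂, qₖ = aₖqₖ₋₁ + qₖ₋₂ (with p₋₁=1, p₋₂=0, q₋₁=0, q₋₂=1):
  k=0: a=9, p=9, q=1
  k=1: a=5, p=46, q=5
  k=2: a=1, p=55, q=6
  k=3: a=7, p=431, q=47
  k=4: a=2, p=917, q=100

917/100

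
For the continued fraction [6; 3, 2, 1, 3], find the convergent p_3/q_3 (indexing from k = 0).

Using pₖ = aₖpₖ₋₁ + pₖ₋₂, qₖ = aₖqₖ₋₁ + qₖ₋₂ (with p₋₁=1, p₋₂=0, q₋₁=0, q₋₂=1):
  k=0: a=6, p=6, q=1
  k=1: a=3, p=19, q=3
  k=2: a=2, p=44, q=7
  k=3: a=1, p=63, q=10

63/10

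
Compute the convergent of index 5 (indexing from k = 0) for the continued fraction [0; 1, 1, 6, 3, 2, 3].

Using pₖ = aₖpₖ₋₁ + pₖ₋₂, qₖ = aₖqₖ₋₁ + qₖ₋₂ (with p₋₁=1, p₋₂=0, q₋₁=0, q₋₂=1):
  k=0: a=0, p=0, q=1
  k=1: a=1, p=1, q=1
  k=2: a=1, p=1, q=2
  k=3: a=6, p=7, q=13
  k=4: a=3, p=22, q=41
  k=5: a=2, p=51, q=95

51/95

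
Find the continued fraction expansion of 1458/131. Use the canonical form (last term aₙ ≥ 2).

[11; 7, 1, 2, 2, 2]

1458 = 11·131 + 17
131 = 7·17 + 12
17 = 1·12 + 5
12 = 2·5 + 2
5 = 2·2 + 1
2 = 2·1 + 0  (stop)
So 1458/131 = [11; 7, 1, 2, 2, 2].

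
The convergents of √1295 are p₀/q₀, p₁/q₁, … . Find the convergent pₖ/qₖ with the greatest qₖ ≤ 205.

√1295 = [35; 1, 70, …] (period length 2).
Convergents:
  p_0/q_0 = 35/1
  p_1/q_1 = 36/1
  p_2/q_2 = 2555/71
  p_3/q_3 = 2591/72
  p_4/q_4 = 183925/5111
q_3 = 72 ≤ 205 < 5111 = q_4, so the answer is 2591/72.

2591/72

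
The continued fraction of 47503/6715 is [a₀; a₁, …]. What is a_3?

15

47503 = 7·6715 + 498   →  a_0 = 7
6715 = 13·498 + 241   →  a_1 = 13
498 = 2·241 + 16   →  a_2 = 2
241 = 15·16 + 1   →  a_3 = 15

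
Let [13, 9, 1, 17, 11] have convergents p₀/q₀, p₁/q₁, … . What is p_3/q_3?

2345/179

Using pₖ = aₖpₖ₋₁ + pₖ₋₂, qₖ = aₖqₖ₋₁ + qₖ₋₂ (with p₋₁=1, p₋₂=0, q₋₁=0, q₋₂=1):
  k=0: a=13, p=13, q=1
  k=1: a=9, p=118, q=9
  k=2: a=1, p=131, q=10
  k=3: a=17, p=2345, q=179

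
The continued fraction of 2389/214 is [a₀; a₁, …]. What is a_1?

2389 = 11·214 + 35   →  a_0 = 11
214 = 6·35 + 4   →  a_1 = 6

6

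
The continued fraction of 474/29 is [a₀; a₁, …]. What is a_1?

474 = 16·29 + 10   →  a_0 = 16
29 = 2·10 + 9   →  a_1 = 2

2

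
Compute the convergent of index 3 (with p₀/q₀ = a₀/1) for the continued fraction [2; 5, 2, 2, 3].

Using pₖ = aₖpₖ₋₁ + pₖ₋₂, qₖ = aₖqₖ₋₁ + qₖ₋₂ (with p₋₁=1, p₋₂=0, q₋₁=0, q₋₂=1):
  k=0: a=2, p=2, q=1
  k=1: a=5, p=11, q=5
  k=2: a=2, p=24, q=11
  k=3: a=2, p=59, q=27

59/27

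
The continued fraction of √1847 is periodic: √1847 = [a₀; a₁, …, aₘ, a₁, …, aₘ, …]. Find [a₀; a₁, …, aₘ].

[42; 1, 41, 1, 84]

a₀ = ⌊√1847⌋ = 42.
With m₀=0, d₀=1 and mₖ₊₁ = dₖaₖ − mₖ, dₖ₊₁ = (n − mₖ₊₁²)/dₖ, aₖ₊₁ = ⌊(a₀+mₖ₊₁)/dₖ₊₁⌋:
  k=1: m=42, d=83, a=1
  k=2: m=41, d=2, a=41
  k=3: m=41, d=83, a=1
  k=4: m=42, d=1, a=84
d=1 and a=2a₀=84 at k=4, so the next step gives (m, d) = (42, 83) again — its k=1 value — and the period has length 4.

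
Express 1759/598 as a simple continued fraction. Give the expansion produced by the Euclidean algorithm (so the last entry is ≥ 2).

[2; 1, 16, 11, 1, 2]

1759 = 2*598 + 563
598 = 1*563 + 35
563 = 16*35 + 3
35 = 11*3 + 2
3 = 1*2 + 1
2 = 2*1 + 0  (stop)
So 1759/598 = [2; 1, 16, 11, 1, 2].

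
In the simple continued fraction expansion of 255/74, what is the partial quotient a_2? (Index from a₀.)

255 = 3·74 + 33   →  a_0 = 3
74 = 2·33 + 8   →  a_1 = 2
33 = 4·8 + 1   →  a_2 = 4

4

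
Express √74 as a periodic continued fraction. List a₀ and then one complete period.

[8; 1, 1, 1, 1, 16]

a₀ = ⌊√74⌋ = 8.
With m₀=0, d₀=1 and mₖ₊₁ = dₖaₖ − mₖ, dₖ₊₁ = (n − mₖ₊₁²)/dₖ, aₖ₊₁ = ⌊(a₀+mₖ₊₁)/dₖ₊₁⌋:
  k=1: m=8, d=10, a=1
  k=2: m=2, d=7, a=1
  k=3: m=5, d=7, a=1
  k=4: m=2, d=10, a=1
  k=5: m=8, d=1, a=16
d=1 and a=2a₀=16 at k=5, so the next step gives (m, d) = (8, 10) again — its k=1 value — and the period has length 5.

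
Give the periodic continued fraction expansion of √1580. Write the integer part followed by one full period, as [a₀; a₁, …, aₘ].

a₀ = ⌊√1580⌋ = 39.
With m₀=0, d₀=1 and mₖ₊₁ = dₖaₖ − mₖ, dₖ₊₁ = (n − mₖ₊₁²)/dₖ, aₖ₊₁ = ⌊(a₀+mₖ₊₁)/dₖ₊₁⌋:
  k=1: m=39, d=59, a=1
  k=2: m=20, d=20, a=2
  k=3: m=20, d=59, a=1
  k=4: m=39, d=1, a=78
d=1 and a=2a₀=78 at k=4, so the next step gives (m, d) = (39, 59) again — its k=1 value — and the period has length 4.

[39; 1, 2, 1, 78]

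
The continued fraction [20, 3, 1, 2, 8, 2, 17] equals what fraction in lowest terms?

Fold from the inside: start with 17/1.
  2 + 1/17 = 35/17
  8 + 17/35 = 297/35
  2 + 35/297 = 629/297
  1 + 297/629 = 926/629
  3 + 629/926 = 3407/926
  20 + 926/3407 = 69066/3407

69066/3407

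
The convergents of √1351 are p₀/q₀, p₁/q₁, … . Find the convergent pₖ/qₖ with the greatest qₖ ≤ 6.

147/4

√1351 = [36; 1, 3, 10, 3, 1, 72, …] (period length 6).
Convergents:
  p_0/q_0 = 36/1
  p_1/q_1 = 37/1
  p_2/q_2 = 147/4
  p_3/q_3 = 1507/41
q_2 = 4 ≤ 6 < 41 = q_3, so the answer is 147/4.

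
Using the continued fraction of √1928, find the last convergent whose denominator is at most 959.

41977/956

√1928 = [43; 1, 9, 1, 86, …] (period length 4).
Convergents:
  p_0/q_0 = 43/1
  p_1/q_1 = 44/1
  p_2/q_2 = 439/10
  p_3/q_3 = 483/11
  p_4/q_4 = 41977/956
  p_5/q_5 = 42460/967
q_4 = 956 ≤ 959 < 967 = q_5, so the answer is 41977/956.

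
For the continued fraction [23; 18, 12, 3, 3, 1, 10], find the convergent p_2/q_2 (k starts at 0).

Using pₖ = aₖpₖ₋₁ + pₖ₋₂, qₖ = aₖqₖ₋₁ + qₖ₋₂ (with p₋₁=1, p₋₂=0, q₋₁=0, q₋₂=1):
  k=0: a=23, p=23, q=1
  k=1: a=18, p=415, q=18
  k=2: a=12, p=5003, q=217

5003/217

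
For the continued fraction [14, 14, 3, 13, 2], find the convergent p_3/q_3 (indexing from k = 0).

Using pₖ = aₖpₖ₋₁ + pₖ₋₂, qₖ = aₖqₖ₋₁ + qₖ₋₂ (with p₋₁=1, p₋₂=0, q₋₁=0, q₋₂=1):
  k=0: a=14, p=14, q=1
  k=1: a=14, p=197, q=14
  k=2: a=3, p=605, q=43
  k=3: a=13, p=8062, q=573

8062/573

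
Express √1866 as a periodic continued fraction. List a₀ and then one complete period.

[43; 5, 14, 5, 86]

a₀ = ⌊√1866⌋ = 43.
With m₀=0, d₀=1 and mₖ₊₁ = dₖaₖ − mₖ, dₖ₊₁ = (n − mₖ₊₁²)/dₖ, aₖ₊₁ = ⌊(a₀+mₖ₊₁)/dₖ₊₁⌋:
  k=1: m=43, d=17, a=5
  k=2: m=42, d=6, a=14
  k=3: m=42, d=17, a=5
  k=4: m=43, d=1, a=86
d=1 and a=2a₀=86 at k=4, so the next step gives (m, d) = (43, 17) again — its k=1 value — and the period has length 4.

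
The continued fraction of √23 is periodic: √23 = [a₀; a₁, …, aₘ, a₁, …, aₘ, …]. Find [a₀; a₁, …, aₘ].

[4; 1, 3, 1, 8]

a₀ = ⌊√23⌋ = 4.
With m₀=0, d₀=1 and mₖ₊₁ = dₖaₖ − mₖ, dₖ₊₁ = (n − mₖ₊₁²)/dₖ, aₖ₊₁ = ⌊(a₀+mₖ₊₁)/dₖ₊₁⌋:
  k=1: m=4, d=7, a=1
  k=2: m=3, d=2, a=3
  k=3: m=3, d=7, a=1
  k=4: m=4, d=1, a=8
d=1 and a=2a₀=8 at k=4, so the next step gives (m, d) = (4, 7) again — its k=1 value — and the period has length 4.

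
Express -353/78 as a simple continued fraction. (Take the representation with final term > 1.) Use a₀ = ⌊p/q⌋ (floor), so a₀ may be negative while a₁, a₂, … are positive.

[-5; 2, 9, 4]

-353 = -5·78 + 37
78 = 2·37 + 4
37 = 9·4 + 1
4 = 4·1 + 0  (stop)
So -353/78 = [-5; 2, 9, 4].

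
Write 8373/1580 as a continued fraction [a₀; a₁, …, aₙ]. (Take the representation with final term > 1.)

[5; 3, 2, 1, 15, 10]

8373 = 5×1580 + 473
1580 = 3×473 + 161
473 = 2×161 + 151
161 = 1×151 + 10
151 = 15×10 + 1
10 = 10×1 + 0  (stop)
So 8373/1580 = [5; 3, 2, 1, 15, 10].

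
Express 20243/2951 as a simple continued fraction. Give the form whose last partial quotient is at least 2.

20243 = 6×2951 + 2537
2951 = 1×2537 + 414
2537 = 6×414 + 53
414 = 7×53 + 43
53 = 1×43 + 10
43 = 4×10 + 3
10 = 3×3 + 1
3 = 3×1 + 0  (stop)
So 20243/2951 = [6; 1, 6, 7, 1, 4, 3, 3].

[6; 1, 6, 7, 1, 4, 3, 3]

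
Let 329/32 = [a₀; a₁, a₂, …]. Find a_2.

1

329 = 10·32 + 9   →  a_0 = 10
32 = 3·9 + 5   →  a_1 = 3
9 = 1·5 + 4   →  a_2 = 1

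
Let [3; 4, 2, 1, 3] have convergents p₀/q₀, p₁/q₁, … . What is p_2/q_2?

Using pₖ = aₖpₖ₋₁ + pₖ₋₂, qₖ = aₖqₖ₋₁ + qₖ₋₂ (with p₋₁=1, p₋₂=0, q₋₁=0, q₋₂=1):
  k=0: a=3, p=3, q=1
  k=1: a=4, p=13, q=4
  k=2: a=2, p=29, q=9

29/9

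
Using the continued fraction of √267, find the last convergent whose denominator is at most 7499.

77681/4754

√267 = [16; 2, 1, 15, 1, 2, 32, …] (period length 6).
Convergents:
  p_0/q_0 = 16/1
  p_1/q_1 = 33/2
  p_2/q_2 = 49/3
  p_3/q_3 = 768/47
  p_4/q_4 = 817/50
  p_5/q_5 = 2402/147
  p_6/q_6 = 77681/4754
  p_7/q_7 = 157764/9655
q_6 = 4754 ≤ 7499 < 9655 = q_7, so the answer is 77681/4754.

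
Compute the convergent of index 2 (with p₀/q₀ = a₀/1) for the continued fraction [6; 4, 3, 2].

81/13

Using pₖ = aₖpₖ₋₁ + pₖ₋₂, qₖ = aₖqₖ₋₁ + qₖ₋₂ (with p₋₁=1, p₋₂=0, q₋₁=0, q₋₂=1):
  k=0: a=6, p=6, q=1
  k=1: a=4, p=25, q=4
  k=2: a=3, p=81, q=13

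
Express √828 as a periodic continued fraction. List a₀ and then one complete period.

[28; 1, 3, 2, 3, 1, 56]

a₀ = ⌊√828⌋ = 28.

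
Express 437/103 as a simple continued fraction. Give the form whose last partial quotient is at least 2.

[4; 4, 8, 3]

437 = 4·103 + 25
103 = 4·25 + 3
25 = 8·3 + 1
3 = 3·1 + 0  (stop)
So 437/103 = [4; 4, 8, 3].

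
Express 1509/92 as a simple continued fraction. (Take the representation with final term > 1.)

[16; 2, 2, 18]

1509 = 16*92 + 37
92 = 2*37 + 18
37 = 2*18 + 1
18 = 18*1 + 0  (stop)
So 1509/92 = [16; 2, 2, 18].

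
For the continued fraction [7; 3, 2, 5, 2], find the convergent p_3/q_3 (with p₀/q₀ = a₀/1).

Using pₖ = aₖpₖ₋₁ + pₖ₋₂, qₖ = aₖqₖ₋₁ + qₖ₋₂ (with p₋₁=1, p₋₂=0, q₋₁=0, q₋₂=1):
  k=0: a=7, p=7, q=1
  k=1: a=3, p=22, q=3
  k=2: a=2, p=51, q=7
  k=3: a=5, p=277, q=38

277/38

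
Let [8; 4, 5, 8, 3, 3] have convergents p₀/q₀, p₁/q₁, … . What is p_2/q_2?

Using pₖ = aₖpₖ₋₁ + pₖ₋₂, qₖ = aₖqₖ₋₁ + qₖ₋₂ (with p₋₁=1, p₋₂=0, q₋₁=0, q₋₂=1):
  k=0: a=8, p=8, q=1
  k=1: a=4, p=33, q=4
  k=2: a=5, p=173, q=21

173/21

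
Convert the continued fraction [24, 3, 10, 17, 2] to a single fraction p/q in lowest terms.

26536/1091

Using pₖ = aₖpₖ₋₁ + pₖ₋₂ and qₖ = aₖqₖ₋₁ + qₖ₋₂:
  k=0: a=24, p=24, q=1
  k=1: a=3, p=73, q=3
  k=2: a=10, p=754, q=31
  k=3: a=17, p=12891, q=530
  k=4: a=2, p=26536, q=1091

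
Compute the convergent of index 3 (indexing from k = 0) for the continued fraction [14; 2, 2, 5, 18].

389/27

Using pₖ = aₖpₖ₋₁ + pₖ₋₂, qₖ = aₖqₖ₋₁ + qₖ₋₂ (with p₋₁=1, p₋₂=0, q₋₁=0, q₋₂=1):
  k=0: a=14, p=14, q=1
  k=1: a=2, p=29, q=2
  k=2: a=2, p=72, q=5
  k=3: a=5, p=389, q=27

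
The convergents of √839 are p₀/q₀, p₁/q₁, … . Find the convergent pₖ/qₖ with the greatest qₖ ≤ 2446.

√839 = [28; 1, 27, 1, 56, …] (period length 4).
Convergents:
  p_0/q_0 = 28/1
  p_1/q_1 = 29/1
  p_2/q_2 = 811/28
  p_3/q_3 = 840/29
  p_4/q_4 = 47851/1652
  p_5/q_5 = 48691/1681
  p_6/q_6 = 1362508/47039
q_5 = 1681 ≤ 2446 < 47039 = q_6, so the answer is 48691/1681.

48691/1681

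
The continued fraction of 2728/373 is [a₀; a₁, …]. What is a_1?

2728 = 7·373 + 117   →  a_0 = 7
373 = 3·117 + 22   →  a_1 = 3

3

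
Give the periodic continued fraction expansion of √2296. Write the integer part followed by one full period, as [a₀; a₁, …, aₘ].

[47; 1, 10, 1, 94]

a₀ = ⌊√2296⌋ = 47.
With m₀=0, d₀=1 and mₖ₊₁ = dₖaₖ − mₖ, dₖ₊₁ = (n − mₖ₊₁²)/dₖ, aₖ₊₁ = ⌊(a₀+mₖ₊₁)/dₖ₊₁⌋:
  k=1: m=47, d=87, a=1
  k=2: m=40, d=8, a=10
  k=3: m=40, d=87, a=1
  k=4: m=47, d=1, a=94
d=1 and a=2a₀=94 at k=4, so the next step gives (m, d) = (47, 87) again — its k=1 value — and the period has length 4.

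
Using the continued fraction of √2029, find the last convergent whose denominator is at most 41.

√2029 = [45; 22, 1, 1, 22, 90, …] (period length 5).
Convergents:
  p_0/q_0 = 45/1
  p_1/q_1 = 991/22
  p_2/q_2 = 1036/23
  p_3/q_3 = 2027/45
q_2 = 23 ≤ 41 < 45 = q_3, so the answer is 1036/23.

1036/23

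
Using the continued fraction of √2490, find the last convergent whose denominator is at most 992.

49351/989

√2490 = [49; 1, 8, 1, 98, …] (period length 4).
Convergents:
  p_0/q_0 = 49/1
  p_1/q_1 = 50/1
  p_2/q_2 = 449/9
  p_3/q_3 = 499/10
  p_4/q_4 = 49351/989
  p_5/q_5 = 49850/999
q_4 = 989 ≤ 992 < 999 = q_5, so the answer is 49351/989.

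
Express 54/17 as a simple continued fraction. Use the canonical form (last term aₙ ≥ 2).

54 = 3×17 + 3
17 = 5×3 + 2
3 = 1×2 + 1
2 = 2×1 + 0  (stop)
So 54/17 = [3; 5, 1, 2].

[3; 5, 1, 2]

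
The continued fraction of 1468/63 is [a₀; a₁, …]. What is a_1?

3

1468 = 23·63 + 19   →  a_0 = 23
63 = 3·19 + 6   →  a_1 = 3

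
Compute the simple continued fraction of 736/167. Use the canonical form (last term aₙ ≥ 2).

[4; 2, 2, 5, 6]

736 = 4·167 + 68
167 = 2·68 + 31
68 = 2·31 + 6
31 = 5·6 + 1
6 = 6·1 + 0  (stop)
So 736/167 = [4; 2, 2, 5, 6].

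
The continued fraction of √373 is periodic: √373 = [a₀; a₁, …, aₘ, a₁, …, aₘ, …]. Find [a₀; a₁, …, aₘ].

a₀ = ⌊√373⌋ = 19.

[19; 3, 5, 5, 3, 38]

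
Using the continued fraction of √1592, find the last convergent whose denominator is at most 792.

√1592 = [39; 1, 8, 1, 78, …] (period length 4).
Convergents:
  p_0/q_0 = 39/1
  p_1/q_1 = 40/1
  p_2/q_2 = 359/9
  p_3/q_3 = 399/10
  p_4/q_4 = 31481/789
  p_5/q_5 = 31880/799
q_4 = 789 ≤ 792 < 799 = q_5, so the answer is 31481/789.

31481/789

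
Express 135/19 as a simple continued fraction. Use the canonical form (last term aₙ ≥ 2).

135 = 7·19 + 2
19 = 9·2 + 1
2 = 2·1 + 0  (stop)
So 135/19 = [7; 9, 2].

[7; 9, 2]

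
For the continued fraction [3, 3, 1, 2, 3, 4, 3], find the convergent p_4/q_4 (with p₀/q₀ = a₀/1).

Using pₖ = aₖpₖ₋₁ + pₖ₋₂, qₖ = aₖqₖ₋₁ + qₖ₋₂ (with p₋₁=1, p₋₂=0, q₋₁=0, q₋₂=1):
  k=0: a=3, p=3, q=1
  k=1: a=3, p=10, q=3
  k=2: a=1, p=13, q=4
  k=3: a=2, p=36, q=11
  k=4: a=3, p=121, q=37

121/37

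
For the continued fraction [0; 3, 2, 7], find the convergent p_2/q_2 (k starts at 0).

Using pₖ = aₖpₖ₋₁ + pₖ₋₂, qₖ = aₖqₖ₋₁ + qₖ₋₂ (with p₋₁=1, p₋₂=0, q₋₁=0, q₋₂=1):
  k=0: a=0, p=0, q=1
  k=1: a=3, p=1, q=3
  k=2: a=2, p=2, q=7

2/7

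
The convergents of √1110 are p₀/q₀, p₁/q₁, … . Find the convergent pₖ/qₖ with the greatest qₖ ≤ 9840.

√1110 = [33; 3, 6, 3, 66, …] (period length 4).
Convergents:
  p_0/q_0 = 33/1
  p_1/q_1 = 100/3
  p_2/q_2 = 633/19
  p_3/q_3 = 1999/60
  p_4/q_4 = 132567/3979
  p_5/q_5 = 399700/11997
q_4 = 3979 ≤ 9840 < 11997 = q_5, so the answer is 132567/3979.

132567/3979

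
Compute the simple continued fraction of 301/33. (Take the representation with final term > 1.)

301 = 9*33 + 4
33 = 8*4 + 1
4 = 4*1 + 0  (stop)
So 301/33 = [9; 8, 4].

[9; 8, 4]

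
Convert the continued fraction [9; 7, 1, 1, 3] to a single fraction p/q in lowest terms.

484/53

Using pₖ = aₖpₖ₋₁ + pₖ₋₂ and qₖ = aₖqₖ₋₁ + qₖ₋₂:
  k=0: a=9, p=9, q=1
  k=1: a=7, p=64, q=7
  k=2: a=1, p=73, q=8
  k=3: a=1, p=137, q=15
  k=4: a=3, p=484, q=53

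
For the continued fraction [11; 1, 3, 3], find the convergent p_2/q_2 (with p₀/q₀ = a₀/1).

47/4

Using pₖ = aₖpₖ₋₁ + pₖ₋₂, qₖ = aₖqₖ₋₁ + qₖ₋₂ (with p₋₁=1, p₋₂=0, q₋₁=0, q₋₂=1):
  k=0: a=11, p=11, q=1
  k=1: a=1, p=12, q=1
  k=2: a=3, p=47, q=4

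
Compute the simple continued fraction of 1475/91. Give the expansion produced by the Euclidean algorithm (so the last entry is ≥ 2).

[16; 4, 1, 3, 1, 3]

1475 = 16·91 + 19
91 = 4·19 + 15
19 = 1·15 + 4
15 = 3·4 + 3
4 = 1·3 + 1
3 = 3·1 + 0  (stop)
So 1475/91 = [16; 4, 1, 3, 1, 3].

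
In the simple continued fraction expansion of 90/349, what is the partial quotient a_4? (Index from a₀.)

90 = 0·349 + 90   →  a_0 = 0
349 = 3·90 + 79   →  a_1 = 3
90 = 1·79 + 11   →  a_2 = 1
79 = 7·11 + 2   →  a_3 = 7
11 = 5·2 + 1   →  a_4 = 5

5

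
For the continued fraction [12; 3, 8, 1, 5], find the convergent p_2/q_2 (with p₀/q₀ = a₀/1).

308/25

Using pₖ = aₖpₖ₋₁ + pₖ₋₂, qₖ = aₖqₖ₋₁ + qₖ₋₂ (with p₋₁=1, p₋₂=0, q₋₁=0, q₋₂=1):
  k=0: a=12, p=12, q=1
  k=1: a=3, p=37, q=3
  k=2: a=8, p=308, q=25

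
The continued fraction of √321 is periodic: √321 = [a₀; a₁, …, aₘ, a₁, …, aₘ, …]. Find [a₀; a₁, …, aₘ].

a₀ = ⌊√321⌋ = 17.

[17; 1, 10, 1, 34]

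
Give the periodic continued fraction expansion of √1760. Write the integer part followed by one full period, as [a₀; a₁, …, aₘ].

[41; 1, 19, 1, 82]

a₀ = ⌊√1760⌋ = 41.
With m₀=0, d₀=1 and mₖ₊₁ = dₖaₖ − mₖ, dₖ₊₁ = (n − mₖ₊₁²)/dₖ, aₖ₊₁ = ⌊(a₀+mₖ₊₁)/dₖ₊₁⌋:
  k=1: m=41, d=79, a=1
  k=2: m=38, d=4, a=19
  k=3: m=38, d=79, a=1
  k=4: m=41, d=1, a=82
d=1 and a=2a₀=82 at k=4, so the next step gives (m, d) = (41, 79) again — its k=1 value — and the period has length 4.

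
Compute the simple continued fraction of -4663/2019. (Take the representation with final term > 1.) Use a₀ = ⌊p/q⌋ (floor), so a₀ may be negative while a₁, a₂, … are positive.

[-3; 1, 2, 4, 2, 1, 15, 3]

-4663 = -3×2019 + 1394
2019 = 1×1394 + 625
1394 = 2×625 + 144
625 = 4×144 + 49
144 = 2×49 + 46
49 = 1×46 + 3
46 = 15×3 + 1
3 = 3×1 + 0  (stop)
So -4663/2019 = [-3; 1, 2, 4, 2, 1, 15, 3].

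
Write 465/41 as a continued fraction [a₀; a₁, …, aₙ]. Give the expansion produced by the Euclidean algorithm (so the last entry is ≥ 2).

[11; 2, 1, 13]

465 = 11·41 + 14
41 = 2·14 + 13
14 = 1·13 + 1
13 = 13·1 + 0  (stop)
So 465/41 = [11; 2, 1, 13].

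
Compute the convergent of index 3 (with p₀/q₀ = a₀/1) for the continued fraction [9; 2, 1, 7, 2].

Using pₖ = aₖpₖ₋₁ + pₖ₋₂, qₖ = aₖqₖ₋₁ + qₖ₋₂ (with p₋₁=1, p₋₂=0, q₋₁=0, q₋₂=1):
  k=0: a=9, p=9, q=1
  k=1: a=2, p=19, q=2
  k=2: a=1, p=28, q=3
  k=3: a=7, p=215, q=23

215/23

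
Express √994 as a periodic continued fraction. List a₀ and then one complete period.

a₀ = ⌊√994⌋ = 31.

[31; 1, 1, 8, 1, 1, 62]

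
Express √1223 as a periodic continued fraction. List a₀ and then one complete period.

a₀ = ⌊√1223⌋ = 34.
With m₀=0, d₀=1 and mₖ₊₁ = dₖaₖ − mₖ, dₖ₊₁ = (n − mₖ₊₁²)/dₖ, aₖ₊₁ = ⌊(a₀+mₖ₊₁)/dₖ₊₁⌋:
  k=1: m=34, d=67, a=1
  k=2: m=33, d=2, a=33
  k=3: m=33, d=67, a=1
  k=4: m=34, d=1, a=68
d=1 and a=2a₀=68 at k=4, so the next step gives (m, d) = (34, 67) again — its k=1 value — and the period has length 4.

[34; 1, 33, 1, 68]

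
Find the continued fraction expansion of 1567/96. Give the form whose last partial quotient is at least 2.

1567 = 16×96 + 31
96 = 3×31 + 3
31 = 10×3 + 1
3 = 3×1 + 0  (stop)
So 1567/96 = [16; 3, 10, 3].

[16; 3, 10, 3]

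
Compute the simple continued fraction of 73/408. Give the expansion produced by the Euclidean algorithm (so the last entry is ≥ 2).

[0; 5, 1, 1, 2, 3, 4]

73 = 0·408 + 73
408 = 5·73 + 43
73 = 1·43 + 30
43 = 1·30 + 13
30 = 2·13 + 4
13 = 3·4 + 1
4 = 4·1 + 0  (stop)
So 73/408 = [0; 5, 1, 1, 2, 3, 4].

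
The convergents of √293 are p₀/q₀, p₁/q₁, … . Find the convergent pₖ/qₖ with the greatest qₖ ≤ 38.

291/17

√293 = [17; 8, 1, 1, 8, 34, …] (period length 5).
Convergents:
  p_0/q_0 = 17/1
  p_1/q_1 = 137/8
  p_2/q_2 = 154/9
  p_3/q_3 = 291/17
  p_4/q_4 = 2482/145
q_3 = 17 ≤ 38 < 145 = q_4, so the answer is 291/17.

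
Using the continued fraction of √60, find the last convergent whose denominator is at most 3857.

28327/3657

√60 = [7; 1, 2, 1, 14, …] (period length 4).
Convergents:
  p_0/q_0 = 7/1
  p_1/q_1 = 8/1
  p_2/q_2 = 23/3
  p_3/q_3 = 31/4
  p_4/q_4 = 457/59
  p_5/q_5 = 488/63
  p_6/q_6 = 1433/185
  p_7/q_7 = 1921/248
  p_8/q_8 = 28327/3657
  p_9/q_9 = 30248/3905
q_8 = 3657 ≤ 3857 < 3905 = q_9, so the answer is 28327/3657.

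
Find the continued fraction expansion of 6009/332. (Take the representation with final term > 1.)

6009 = 18×332 + 33
332 = 10×33 + 2
33 = 16×2 + 1
2 = 2×1 + 0  (stop)
So 6009/332 = [18; 10, 16, 2].

[18; 10, 16, 2]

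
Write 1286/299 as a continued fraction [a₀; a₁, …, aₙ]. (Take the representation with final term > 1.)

1286 = 4×299 + 90
299 = 3×90 + 29
90 = 3×29 + 3
29 = 9×3 + 2
3 = 1×2 + 1
2 = 2×1 + 0  (stop)
So 1286/299 = [4; 3, 3, 9, 1, 2].

[4; 3, 3, 9, 1, 2]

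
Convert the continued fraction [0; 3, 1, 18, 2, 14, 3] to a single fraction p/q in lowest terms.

1734/6847

Using pₖ = aₖpₖ₋₁ + pₖ₋₂ and qₖ = aₖqₖ₋₁ + qₖ₋₂:
  k=0: a=0, p=0, q=1
  k=1: a=3, p=1, q=3
  k=2: a=1, p=1, q=4
  k=3: a=18, p=19, q=75
  k=4: a=2, p=39, q=154
  k=5: a=14, p=565, q=2231
  k=6: a=3, p=1734, q=6847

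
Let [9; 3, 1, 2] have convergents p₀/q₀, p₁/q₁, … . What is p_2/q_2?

Using pₖ = aₖpₖ₋₁ + pₖ₋₂, qₖ = aₖqₖ₋₁ + qₖ₋₂ (with p₋₁=1, p₋₂=0, q₋₁=0, q₋₂=1):
  k=0: a=9, p=9, q=1
  k=1: a=3, p=28, q=3
  k=2: a=1, p=37, q=4

37/4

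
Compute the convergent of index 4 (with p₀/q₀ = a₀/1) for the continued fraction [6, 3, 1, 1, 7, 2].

333/53

Using pₖ = aₖpₖ₋₁ + pₖ₋₂, qₖ = aₖqₖ₋₁ + qₖ₋₂ (with p₋₁=1, p₋₂=0, q₋₁=0, q₋₂=1):
  k=0: a=6, p=6, q=1
  k=1: a=3, p=19, q=3
  k=2: a=1, p=25, q=4
  k=3: a=1, p=44, q=7
  k=4: a=7, p=333, q=53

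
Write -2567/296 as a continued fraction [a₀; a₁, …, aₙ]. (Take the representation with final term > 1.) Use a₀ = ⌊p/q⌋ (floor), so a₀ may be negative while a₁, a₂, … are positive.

-2567 = -9×296 + 97
296 = 3×97 + 5
97 = 19×5 + 2
5 = 2×2 + 1
2 = 2×1 + 0  (stop)
So -2567/296 = [-9; 3, 19, 2, 2].

[-9; 3, 19, 2, 2]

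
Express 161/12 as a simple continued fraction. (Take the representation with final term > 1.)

[13; 2, 2, 2]

161 = 13*12 + 5
12 = 2*5 + 2
5 = 2*2 + 1
2 = 2*1 + 0  (stop)
So 161/12 = [13; 2, 2, 2].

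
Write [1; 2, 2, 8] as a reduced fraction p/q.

Using pₖ = aₖpₖ₋₁ + pₖ₋₂ and qₖ = aₖqₖ₋₁ + qₖ₋₂:
  k=0: a=1, p=1, q=1
  k=1: a=2, p=3, q=2
  k=2: a=2, p=7, q=5
  k=3: a=8, p=59, q=42

59/42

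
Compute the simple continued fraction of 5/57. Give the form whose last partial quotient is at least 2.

[0; 11, 2, 2]

5 = 0*57 + 5
57 = 11*5 + 2
5 = 2*2 + 1
2 = 2*1 + 0  (stop)
So 5/57 = [0; 11, 2, 2].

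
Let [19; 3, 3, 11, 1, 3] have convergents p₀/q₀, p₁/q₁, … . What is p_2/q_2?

Using pₖ = aₖpₖ₋₁ + pₖ₋₂, qₖ = aₖqₖ₋₁ + qₖ₋₂ (with p₋₁=1, p₋₂=0, q₋₁=0, q₋₂=1):
  k=0: a=19, p=19, q=1
  k=1: a=3, p=58, q=3
  k=2: a=3, p=193, q=10

193/10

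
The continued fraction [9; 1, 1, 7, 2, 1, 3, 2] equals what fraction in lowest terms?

Using pₖ = aₖpₖ₋₁ + pₖ₋₂ and qₖ = aₖqₖ₋₁ + qₖ₋₂:
  k=0: a=9, p=9, q=1
  k=1: a=1, p=10, q=1
  k=2: a=1, p=19, q=2
  k=3: a=7, p=143, q=15
  k=4: a=2, p=305, q=32
  k=5: a=1, p=448, q=47
  k=6: a=3, p=1649, q=173
  k=7: a=2, p=3746, q=393

3746/393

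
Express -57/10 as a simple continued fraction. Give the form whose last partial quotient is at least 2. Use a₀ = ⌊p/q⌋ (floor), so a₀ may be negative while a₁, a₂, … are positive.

[-6; 3, 3]

-57 = -6·10 + 3
10 = 3·3 + 1
3 = 3·1 + 0  (stop)
So -57/10 = [-6; 3, 3].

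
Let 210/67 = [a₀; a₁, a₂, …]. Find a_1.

7

210 = 3·67 + 9   →  a_0 = 3
67 = 7·9 + 4   →  a_1 = 7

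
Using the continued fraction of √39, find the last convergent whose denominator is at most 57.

√39 = [6; 4, 12, …] (period length 2).
Convergents:
  p_0/q_0 = 6/1
  p_1/q_1 = 25/4
  p_2/q_2 = 306/49
  p_3/q_3 = 1249/200
q_2 = 49 ≤ 57 < 200 = q_3, so the answer is 306/49.

306/49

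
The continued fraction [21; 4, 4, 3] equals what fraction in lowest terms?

Fold from the inside: start with 3/1.
  4 + 1/3 = 13/3
  4 + 3/13 = 55/13
  21 + 13/55 = 1168/55

1168/55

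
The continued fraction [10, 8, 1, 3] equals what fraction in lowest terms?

354/35

Using pₖ = aₖpₖ₋₁ + pₖ₋₂ and qₖ = aₖqₖ₋₁ + qₖ₋₂:
  k=0: a=10, p=10, q=1
  k=1: a=8, p=81, q=8
  k=2: a=1, p=91, q=9
  k=3: a=3, p=354, q=35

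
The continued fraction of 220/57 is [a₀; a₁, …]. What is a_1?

220 = 3·57 + 49   →  a_0 = 3
57 = 1·49 + 8   →  a_1 = 1

1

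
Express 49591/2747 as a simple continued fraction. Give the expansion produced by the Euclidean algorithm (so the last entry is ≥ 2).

[18; 18, 1, 17, 8]

49591 = 18×2747 + 145
2747 = 18×145 + 137
145 = 1×137 + 8
137 = 17×8 + 1
8 = 8×1 + 0  (stop)
So 49591/2747 = [18; 18, 1, 17, 8].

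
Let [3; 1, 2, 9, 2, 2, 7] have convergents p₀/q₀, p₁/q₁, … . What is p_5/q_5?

Using pₖ = aₖpₖ₋₁ + pₖ₋₂, qₖ = aₖqₖ₋₁ + qₖ₋₂ (with p₋₁=1, p₋₂=0, q₋₁=0, q₋₂=1):
  k=0: a=3, p=3, q=1
  k=1: a=1, p=4, q=1
  k=2: a=2, p=11, q=3
  k=3: a=9, p=103, q=28
  k=4: a=2, p=217, q=59
  k=5: a=2, p=537, q=146

537/146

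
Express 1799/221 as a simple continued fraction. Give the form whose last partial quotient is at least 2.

1799 = 8×221 + 31
221 = 7×31 + 4
31 = 7×4 + 3
4 = 1×3 + 1
3 = 3×1 + 0  (stop)
So 1799/221 = [8; 7, 7, 1, 3].

[8; 7, 7, 1, 3]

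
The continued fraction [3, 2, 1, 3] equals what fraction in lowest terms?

Fold from the inside: start with 3/1.
  1 + 1/3 = 4/3
  2 + 3/4 = 11/4
  3 + 4/11 = 37/11

37/11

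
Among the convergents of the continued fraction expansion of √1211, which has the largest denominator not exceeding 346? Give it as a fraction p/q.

11971/344

√1211 = [34; 1, 3, 1, 68, …] (period length 4).
Convergents:
  p_0/q_0 = 34/1
  p_1/q_1 = 35/1
  p_2/q_2 = 139/4
  p_3/q_3 = 174/5
  p_4/q_4 = 11971/344
  p_5/q_5 = 12145/349
q_4 = 344 ≤ 346 < 349 = q_5, so the answer is 11971/344.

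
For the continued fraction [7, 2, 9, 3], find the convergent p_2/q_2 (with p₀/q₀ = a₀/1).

Using pₖ = aₖpₖ₋₁ + pₖ₋₂, qₖ = aₖqₖ₋₁ + qₖ₋₂ (with p₋₁=1, p₋₂=0, q₋₁=0, q₋₂=1):
  k=0: a=7, p=7, q=1
  k=1: a=2, p=15, q=2
  k=2: a=9, p=142, q=19

142/19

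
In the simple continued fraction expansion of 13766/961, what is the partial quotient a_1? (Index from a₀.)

3

13766 = 14·961 + 312   →  a_0 = 14
961 = 3·312 + 25   →  a_1 = 3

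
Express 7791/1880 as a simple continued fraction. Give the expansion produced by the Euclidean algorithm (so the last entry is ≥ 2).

[4; 6, 1, 14, 1, 16]

7791 = 4*1880 + 271
1880 = 6*271 + 254
271 = 1*254 + 17
254 = 14*17 + 16
17 = 1*16 + 1
16 = 16*1 + 0  (stop)
So 7791/1880 = [4; 6, 1, 14, 1, 16].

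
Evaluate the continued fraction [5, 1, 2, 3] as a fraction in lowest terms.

57/10

Using pₖ = aₖpₖ₋₁ + pₖ₋₂ and qₖ = aₖqₖ₋₁ + qₖ₋₂:
  k=0: a=5, p=5, q=1
  k=1: a=1, p=6, q=1
  k=2: a=2, p=17, q=3
  k=3: a=3, p=57, q=10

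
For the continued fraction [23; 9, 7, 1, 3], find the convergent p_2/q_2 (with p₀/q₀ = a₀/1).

1479/64

Using pₖ = aₖpₖ₋₁ + pₖ₋₂, qₖ = aₖqₖ₋₁ + qₖ₋₂ (with p₋₁=1, p₋₂=0, q₋₁=0, q₋₂=1):
  k=0: a=23, p=23, q=1
  k=1: a=9, p=208, q=9
  k=2: a=7, p=1479, q=64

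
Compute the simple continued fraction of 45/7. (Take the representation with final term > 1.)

45 = 6·7 + 3
7 = 2·3 + 1
3 = 3·1 + 0  (stop)
So 45/7 = [6; 2, 3].

[6; 2, 3]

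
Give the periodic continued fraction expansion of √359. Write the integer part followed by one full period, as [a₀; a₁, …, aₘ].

[18; 1, 17, 1, 36]

a₀ = ⌊√359⌋ = 18.
With m₀=0, d₀=1 and mₖ₊₁ = dₖaₖ − mₖ, dₖ₊₁ = (n − mₖ₊₁²)/dₖ, aₖ₊₁ = ⌊(a₀+mₖ₊₁)/dₖ₊₁⌋:
  k=1: m=18, d=35, a=1
  k=2: m=17, d=2, a=17
  k=3: m=17, d=35, a=1
  k=4: m=18, d=1, a=36
d=1 and a=2a₀=36 at k=4, so the next step gives (m, d) = (18, 35) again — its k=1 value — and the period has length 4.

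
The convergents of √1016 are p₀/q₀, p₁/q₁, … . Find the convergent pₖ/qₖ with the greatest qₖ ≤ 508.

√1016 = [31; 1, 6, 1, 62, …] (period length 4).
Convergents:
  p_0/q_0 = 31/1
  p_1/q_1 = 32/1
  p_2/q_2 = 223/7
  p_3/q_3 = 255/8
  p_4/q_4 = 16033/503
  p_5/q_5 = 16288/511
q_4 = 503 ≤ 508 < 511 = q_5, so the answer is 16033/503.

16033/503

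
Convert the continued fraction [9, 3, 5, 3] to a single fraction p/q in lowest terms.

Fold from the inside: start with 3/1.
  5 + 1/3 = 16/3
  3 + 3/16 = 51/16
  9 + 16/51 = 475/51

475/51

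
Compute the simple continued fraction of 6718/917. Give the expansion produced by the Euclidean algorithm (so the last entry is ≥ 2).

[7; 3, 14, 1, 19]

6718 = 7·917 + 299
917 = 3·299 + 20
299 = 14·20 + 19
20 = 1·19 + 1
19 = 19·1 + 0  (stop)
So 6718/917 = [7; 3, 14, 1, 19].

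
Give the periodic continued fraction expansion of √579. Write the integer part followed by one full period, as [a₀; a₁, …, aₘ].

[24; 16, 48]

a₀ = ⌊√579⌋ = 24.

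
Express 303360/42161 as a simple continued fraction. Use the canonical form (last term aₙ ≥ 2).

[7; 5, 8, 3, 1, 3, 7, 9]

303360 = 7×42161 + 8233
42161 = 5×8233 + 996
8233 = 8×996 + 265
996 = 3×265 + 201
265 = 1×201 + 64
201 = 3×64 + 9
64 = 7×9 + 1
9 = 9×1 + 0  (stop)
So 303360/42161 = [7; 5, 8, 3, 1, 3, 7, 9].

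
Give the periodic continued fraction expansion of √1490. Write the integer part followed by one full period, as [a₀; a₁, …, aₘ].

a₀ = ⌊√1490⌋ = 38.
With m₀=0, d₀=1 and mₖ₊₁ = dₖaₖ − mₖ, dₖ₊₁ = (n − mₖ₊₁²)/dₖ, aₖ₊₁ = ⌊(a₀+mₖ₊₁)/dₖ₊₁⌋:
  k=1: m=38, d=46, a=1
  k=2: m=8, d=31, a=1
  k=3: m=23, d=31, a=1
  k=4: m=8, d=46, a=1
  k=5: m=38, d=1, a=76
d=1 and a=2a₀=76 at k=5, so the next step gives (m, d) = (38, 46) again — its k=1 value — and the period has length 5.

[38; 1, 1, 1, 1, 76]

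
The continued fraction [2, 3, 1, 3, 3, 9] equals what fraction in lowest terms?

Fold from the inside: start with 9/1.
  3 + 1/9 = 28/9
  3 + 9/28 = 93/28
  1 + 28/93 = 121/93
  3 + 93/121 = 456/121
  2 + 121/456 = 1033/456

1033/456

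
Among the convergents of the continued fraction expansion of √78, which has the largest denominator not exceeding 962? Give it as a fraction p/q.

5617/636

√78 = [8; 1, 4, 1, 16, …] (period length 4).
Convergents:
  p_0/q_0 = 8/1
  p_1/q_1 = 9/1
  p_2/q_2 = 44/5
  p_3/q_3 = 53/6
  p_4/q_4 = 892/101
  p_5/q_5 = 945/107
  p_6/q_6 = 4672/529
  p_7/q_7 = 5617/636
  p_8/q_8 = 94544/10705
q_7 = 636 ≤ 962 < 10705 = q_8, so the answer is 5617/636.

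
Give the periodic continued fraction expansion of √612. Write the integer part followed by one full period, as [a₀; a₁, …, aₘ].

[24; 1, 2, 1, 4, 1, 2, 1, 48]

a₀ = ⌊√612⌋ = 24.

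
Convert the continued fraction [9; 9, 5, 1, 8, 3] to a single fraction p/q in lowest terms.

13782/1513

Using pₖ = aₖpₖ₋₁ + pₖ₋₂ and qₖ = aₖqₖ₋₁ + qₖ₋₂:
  k=0: a=9, p=9, q=1
  k=1: a=9, p=82, q=9
  k=2: a=5, p=419, q=46
  k=3: a=1, p=501, q=55
  k=4: a=8, p=4427, q=486
  k=5: a=3, p=13782, q=1513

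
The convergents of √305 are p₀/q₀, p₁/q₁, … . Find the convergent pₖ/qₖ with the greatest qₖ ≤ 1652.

√305 = [17; 2, 6, 2, 34, …] (period length 4).
Convergents:
  p_0/q_0 = 17/1
  p_1/q_1 = 35/2
  p_2/q_2 = 227/13
  p_3/q_3 = 489/28
  p_4/q_4 = 16853/965
  p_5/q_5 = 34195/1958
q_4 = 965 ≤ 1652 < 1958 = q_5, so the answer is 16853/965.

16853/965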